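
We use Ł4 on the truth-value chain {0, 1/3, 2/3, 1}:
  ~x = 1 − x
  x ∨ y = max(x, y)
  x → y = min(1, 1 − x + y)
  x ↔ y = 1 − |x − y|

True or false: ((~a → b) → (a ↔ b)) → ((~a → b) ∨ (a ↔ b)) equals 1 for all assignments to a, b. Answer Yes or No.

No

Counterexample: take a = 0, b = 1/3.
~a = ~0 = 1
~a → b = 1 → 1/3 = 1/3
a ↔ b = 0 ↔ 1/3 = 2/3
(~a → b) → (a ↔ b) = 1/3 → 2/3 = 1
~a = ~0 = 1
~a → b = 1 → 1/3 = 1/3
a ↔ b = 0 ↔ 1/3 = 2/3
(~a → b) ∨ (a ↔ b) = 1/3 ∨ 2/3 = 2/3
((~a → b) → (a ↔ b)) → ((~a → b) ∨ (a ↔ b)) = 1 → 2/3 = 2/3
This gives 2/3 ≠ 1.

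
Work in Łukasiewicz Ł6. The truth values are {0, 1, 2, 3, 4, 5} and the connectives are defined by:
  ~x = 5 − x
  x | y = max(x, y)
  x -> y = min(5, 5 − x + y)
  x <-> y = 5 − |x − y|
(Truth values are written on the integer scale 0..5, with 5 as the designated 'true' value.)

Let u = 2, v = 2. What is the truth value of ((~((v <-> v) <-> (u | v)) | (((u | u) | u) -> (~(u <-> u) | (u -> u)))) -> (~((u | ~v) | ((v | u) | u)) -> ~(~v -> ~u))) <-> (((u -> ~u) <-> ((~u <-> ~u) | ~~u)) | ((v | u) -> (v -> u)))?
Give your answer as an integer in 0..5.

3

v <-> v = 2 <-> 2 = 5
u | v = 2 | 2 = 2
(v <-> v) <-> (u | v) = 5 <-> 2 = 2
~((v <-> v) <-> (u | v)) = ~2 = 3
u | u = 2 | 2 = 2
(u | u) | u = 2 | 2 = 2
u <-> u = 2 <-> 2 = 5
~(u <-> u) = ~5 = 0
u -> u = 2 -> 2 = 5
~(u <-> u) | (u -> u) = 0 | 5 = 5
((u | u) | u) -> (~(u <-> u) | (u -> u)) = 2 -> 5 = 5
~((v <-> v) <-> (u | v)) | (((u | u) | u) -> (~(u <-> u) | (u -> u))) = 3 | 5 = 5
~v = ~2 = 3
u | ~v = 2 | 3 = 3
v | u = 2 | 2 = 2
(v | u) | u = 2 | 2 = 2
(u | ~v) | ((v | u) | u) = 3 | 2 = 3
~((u | ~v) | ((v | u) | u)) = ~3 = 2
~v = ~2 = 3
~u = ~2 = 3
~v -> ~u = 3 -> 3 = 5
~(~v -> ~u) = ~5 = 0
~((u | ~v) | ((v | u) | u)) -> ~(~v -> ~u) = 2 -> 0 = 3
(~((v <-> v) <-> (u | v)) | (((u | u) | u) -> (~(u <-> u) | (u -> u)))) -> (~((u | ~v) | ((v | u) | u)) -> ~(~v -> ~u)) = 5 -> 3 = 3
~u = ~2 = 3
u -> ~u = 2 -> 3 = 5
~u = ~2 = 3
~u = ~2 = 3
~u <-> ~u = 3 <-> 3 = 5
~u = ~2 = 3
~~u = ~3 = 2
(~u <-> ~u) | ~~u = 5 | 2 = 5
(u -> ~u) <-> ((~u <-> ~u) | ~~u) = 5 <-> 5 = 5
v | u = 2 | 2 = 2
v -> u = 2 -> 2 = 5
(v | u) -> (v -> u) = 2 -> 5 = 5
((u -> ~u) <-> ((~u <-> ~u) | ~~u)) | ((v | u) -> (v -> u)) = 5 | 5 = 5
((~((v <-> v) <-> (u | v)) | (((u | u) | u) -> (~(u <-> u) | (u -> u)))) -> (~((u | ~v) | ((v | u) | u)) -> ~(~v -> ~u))) <-> (((u -> ~u) <-> ((~u <-> ~u) | ~~u)) | ((v | u) -> (v -> u))) = 3 <-> 5 = 3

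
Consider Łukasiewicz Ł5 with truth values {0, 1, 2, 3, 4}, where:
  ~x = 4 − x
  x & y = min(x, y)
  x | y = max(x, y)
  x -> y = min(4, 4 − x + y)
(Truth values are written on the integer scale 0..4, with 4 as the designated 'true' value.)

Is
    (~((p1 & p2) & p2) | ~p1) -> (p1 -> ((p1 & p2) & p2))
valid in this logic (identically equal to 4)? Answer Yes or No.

Counterexample: take p1 = 1, p2 = 0.
p1 & p2 = 1 & 0 = 0
(p1 & p2) & p2 = 0 & 0 = 0
~((p1 & p2) & p2) = ~0 = 4
~p1 = ~1 = 3
~((p1 & p2) & p2) | ~p1 = 4 | 3 = 4
p1 & p2 = 1 & 0 = 0
(p1 & p2) & p2 = 0 & 0 = 0
p1 -> ((p1 & p2) & p2) = 1 -> 0 = 3
(~((p1 & p2) & p2) | ~p1) -> (p1 -> ((p1 & p2) & p2)) = 4 -> 3 = 3
This gives 3 ≠ 4.

No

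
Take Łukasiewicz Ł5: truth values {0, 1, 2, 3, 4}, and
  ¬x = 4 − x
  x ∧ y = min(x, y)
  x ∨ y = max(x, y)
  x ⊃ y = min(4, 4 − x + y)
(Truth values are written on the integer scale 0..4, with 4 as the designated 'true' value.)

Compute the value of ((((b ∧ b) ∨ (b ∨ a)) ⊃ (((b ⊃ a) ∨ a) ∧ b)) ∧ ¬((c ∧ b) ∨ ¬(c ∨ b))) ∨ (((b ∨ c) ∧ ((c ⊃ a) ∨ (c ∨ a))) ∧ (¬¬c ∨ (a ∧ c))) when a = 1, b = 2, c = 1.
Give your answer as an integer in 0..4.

2

b ∧ b = 2 ∧ 2 = 2
b ∨ a = 2 ∨ 1 = 2
(b ∧ b) ∨ (b ∨ a) = 2 ∨ 2 = 2
b ⊃ a = 2 ⊃ 1 = 3
(b ⊃ a) ∨ a = 3 ∨ 1 = 3
((b ⊃ a) ∨ a) ∧ b = 3 ∧ 2 = 2
((b ∧ b) ∨ (b ∨ a)) ⊃ (((b ⊃ a) ∨ a) ∧ b) = 2 ⊃ 2 = 4
c ∧ b = 1 ∧ 2 = 1
c ∨ b = 1 ∨ 2 = 2
¬(c ∨ b) = ¬2 = 2
(c ∧ b) ∨ ¬(c ∨ b) = 1 ∨ 2 = 2
¬((c ∧ b) ∨ ¬(c ∨ b)) = ¬2 = 2
(((b ∧ b) ∨ (b ∨ a)) ⊃ (((b ⊃ a) ∨ a) ∧ b)) ∧ ¬((c ∧ b) ∨ ¬(c ∨ b)) = 4 ∧ 2 = 2
b ∨ c = 2 ∨ 1 = 2
c ⊃ a = 1 ⊃ 1 = 4
c ∨ a = 1 ∨ 1 = 1
(c ⊃ a) ∨ (c ∨ a) = 4 ∨ 1 = 4
(b ∨ c) ∧ ((c ⊃ a) ∨ (c ∨ a)) = 2 ∧ 4 = 2
¬c = ¬1 = 3
¬¬c = ¬3 = 1
a ∧ c = 1 ∧ 1 = 1
¬¬c ∨ (a ∧ c) = 1 ∨ 1 = 1
((b ∨ c) ∧ ((c ⊃ a) ∨ (c ∨ a))) ∧ (¬¬c ∨ (a ∧ c)) = 2 ∧ 1 = 1
((((b ∧ b) ∨ (b ∨ a)) ⊃ (((b ⊃ a) ∨ a) ∧ b)) ∧ ¬((c ∧ b) ∨ ¬(c ∨ b))) ∨ (((b ∨ c) ∧ ((c ⊃ a) ∨ (c ∨ a))) ∧ (¬¬c ∨ (a ∧ c))) = 2 ∨ 1 = 2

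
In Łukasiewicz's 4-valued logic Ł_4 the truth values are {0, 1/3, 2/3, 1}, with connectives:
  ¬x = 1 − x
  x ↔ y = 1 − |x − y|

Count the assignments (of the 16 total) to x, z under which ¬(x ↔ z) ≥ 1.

2

x = 0, z = 0 ↦ 0  <
x = 0, z = 1/3 ↦ 1/3  <
x = 0, z = 2/3 ↦ 2/3  <
x = 0, z = 1 ↦ 1  ≥
x = 1/3, z = 0 ↦ 1/3  <
x = 1/3, z = 1/3 ↦ 0  <
x = 1/3, z = 2/3 ↦ 1/3  <
x = 1/3, z = 1 ↦ 2/3  <
x = 2/3, z = 0 ↦ 2/3  <
x = 2/3, z = 1/3 ↦ 1/3  <
x = 2/3, z = 2/3 ↦ 0  <
x = 2/3, z = 1 ↦ 1/3  <
x = 1, z = 0 ↦ 1  ≥
x = 1, z = 1/3 ↦ 2/3  <
x = 1, z = 2/3 ↦ 1/3  <
x = 1, z = 1 ↦ 0  <
So 2 of the 16 assignments meet the threshold.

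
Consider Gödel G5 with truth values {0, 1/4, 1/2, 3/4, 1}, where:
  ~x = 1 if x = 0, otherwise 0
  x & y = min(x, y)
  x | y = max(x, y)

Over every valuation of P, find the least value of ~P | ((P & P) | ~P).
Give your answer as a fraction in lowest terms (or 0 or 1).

Take P = 1/4:
~P = ~1/4 = 0
P & P = 1/4 & 1/4 = 1/4
~P = ~1/4 = 0
(P & P) | ~P = 1/4 | 0 = 1/4
~P | ((P & P) | ~P) = 0 | 1/4 = 1/4
No assignment yields a value below 1/4, so this is the minimum.

1/4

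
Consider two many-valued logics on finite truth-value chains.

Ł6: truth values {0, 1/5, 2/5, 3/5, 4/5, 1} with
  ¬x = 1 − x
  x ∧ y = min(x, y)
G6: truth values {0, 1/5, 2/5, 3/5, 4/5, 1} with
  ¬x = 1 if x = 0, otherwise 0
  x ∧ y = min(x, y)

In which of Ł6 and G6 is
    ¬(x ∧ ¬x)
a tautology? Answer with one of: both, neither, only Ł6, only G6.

only G6

In Ł6: at x = 1/5 the value is 4/5 — not a tautology.
In G6: every assignment gives 1 — tautology.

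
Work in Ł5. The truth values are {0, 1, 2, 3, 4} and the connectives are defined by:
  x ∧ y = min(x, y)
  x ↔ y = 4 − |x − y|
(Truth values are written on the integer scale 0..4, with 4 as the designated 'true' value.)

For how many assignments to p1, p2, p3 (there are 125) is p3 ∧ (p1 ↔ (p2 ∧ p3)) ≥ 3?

27

value 4: 5 assignments (counts)
value 3: 22 assignments (counts)
value 2: 34 assignments
value 1: 34 assignments
value 0: 30 assignments
So 27 of the 125 assignments meet the threshold.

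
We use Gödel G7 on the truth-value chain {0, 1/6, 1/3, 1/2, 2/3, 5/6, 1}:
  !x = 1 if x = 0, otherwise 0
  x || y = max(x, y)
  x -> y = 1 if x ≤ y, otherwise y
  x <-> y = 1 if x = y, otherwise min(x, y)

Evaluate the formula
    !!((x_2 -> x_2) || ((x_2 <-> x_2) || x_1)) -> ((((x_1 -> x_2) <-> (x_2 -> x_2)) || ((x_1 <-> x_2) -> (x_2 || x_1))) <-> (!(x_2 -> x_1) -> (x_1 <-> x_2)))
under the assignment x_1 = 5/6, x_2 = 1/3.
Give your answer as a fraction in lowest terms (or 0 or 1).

1

x_2 -> x_2 = 1/3 -> 1/3 = 1
x_2 <-> x_2 = 1/3 <-> 1/3 = 1
(x_2 <-> x_2) || x_1 = 1 || 5/6 = 1
(x_2 -> x_2) || ((x_2 <-> x_2) || x_1) = 1 || 1 = 1
!((x_2 -> x_2) || ((x_2 <-> x_2) || x_1)) = !1 = 0
!!((x_2 -> x_2) || ((x_2 <-> x_2) || x_1)) = !0 = 1
x_1 -> x_2 = 5/6 -> 1/3 = 1/3
x_2 -> x_2 = 1/3 -> 1/3 = 1
(x_1 -> x_2) <-> (x_2 -> x_2) = 1/3 <-> 1 = 1/3
x_1 <-> x_2 = 5/6 <-> 1/3 = 1/3
x_2 || x_1 = 1/3 || 5/6 = 5/6
(x_1 <-> x_2) -> (x_2 || x_1) = 1/3 -> 5/6 = 1
((x_1 -> x_2) <-> (x_2 -> x_2)) || ((x_1 <-> x_2) -> (x_2 || x_1)) = 1/3 || 1 = 1
x_2 -> x_1 = 1/3 -> 5/6 = 1
!(x_2 -> x_1) = !1 = 0
x_1 <-> x_2 = 5/6 <-> 1/3 = 1/3
!(x_2 -> x_1) -> (x_1 <-> x_2) = 0 -> 1/3 = 1
(((x_1 -> x_2) <-> (x_2 -> x_2)) || ((x_1 <-> x_2) -> (x_2 || x_1))) <-> (!(x_2 -> x_1) -> (x_1 <-> x_2)) = 1 <-> 1 = 1
!!((x_2 -> x_2) || ((x_2 <-> x_2) || x_1)) -> ((((x_1 -> x_2) <-> (x_2 -> x_2)) || ((x_1 <-> x_2) -> (x_2 || x_1))) <-> (!(x_2 -> x_1) -> (x_1 <-> x_2))) = 1 -> 1 = 1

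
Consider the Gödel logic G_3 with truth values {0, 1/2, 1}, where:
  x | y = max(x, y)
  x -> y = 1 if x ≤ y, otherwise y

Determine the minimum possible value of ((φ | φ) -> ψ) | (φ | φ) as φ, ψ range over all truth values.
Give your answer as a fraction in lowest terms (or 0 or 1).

1/2

Take φ = 1/2, ψ = 0:
φ | φ = 1/2 | 1/2 = 1/2
(φ | φ) -> ψ = 1/2 -> 0 = 0
φ | φ = 1/2 | 1/2 = 1/2
((φ | φ) -> ψ) | (φ | φ) = 0 | 1/2 = 1/2
No assignment yields a value below 1/2, so this is the minimum.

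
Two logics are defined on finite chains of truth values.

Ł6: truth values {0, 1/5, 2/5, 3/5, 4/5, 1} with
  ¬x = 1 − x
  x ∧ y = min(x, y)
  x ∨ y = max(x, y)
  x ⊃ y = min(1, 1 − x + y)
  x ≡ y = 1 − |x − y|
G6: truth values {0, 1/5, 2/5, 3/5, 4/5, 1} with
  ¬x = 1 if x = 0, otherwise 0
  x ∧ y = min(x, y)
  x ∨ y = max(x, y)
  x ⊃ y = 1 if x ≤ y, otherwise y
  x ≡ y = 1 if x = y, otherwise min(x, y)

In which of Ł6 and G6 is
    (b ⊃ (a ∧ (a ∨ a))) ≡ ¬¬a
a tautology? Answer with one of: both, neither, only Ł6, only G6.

In Ł6: at a = 0, b = 0 the value is 0 — not a tautology.
In G6: at a = 0, b = 0 the value is 0 — not a tautology.

neither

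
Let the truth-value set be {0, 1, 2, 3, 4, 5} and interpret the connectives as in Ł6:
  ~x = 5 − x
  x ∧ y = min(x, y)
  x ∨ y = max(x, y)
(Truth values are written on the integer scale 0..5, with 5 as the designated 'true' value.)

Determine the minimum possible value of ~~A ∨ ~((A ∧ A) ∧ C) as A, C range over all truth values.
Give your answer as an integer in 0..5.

3

Take A = 2, C = 2:
~A = ~2 = 3
~~A = ~3 = 2
A ∧ A = 2 ∧ 2 = 2
(A ∧ A) ∧ C = 2 ∧ 2 = 2
~((A ∧ A) ∧ C) = ~2 = 3
~~A ∨ ~((A ∧ A) ∧ C) = 2 ∨ 3 = 3
No assignment yields a value below 3, so this is the minimum.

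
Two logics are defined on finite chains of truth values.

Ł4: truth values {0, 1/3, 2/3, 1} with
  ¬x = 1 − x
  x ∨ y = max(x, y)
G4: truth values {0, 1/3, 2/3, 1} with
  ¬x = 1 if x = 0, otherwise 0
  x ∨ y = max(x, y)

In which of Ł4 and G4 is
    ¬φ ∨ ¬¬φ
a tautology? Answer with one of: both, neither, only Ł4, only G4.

only G4

In Ł4: at φ = 1/3 the value is 2/3 — not a tautology.
In G4: every assignment gives 1 — tautology.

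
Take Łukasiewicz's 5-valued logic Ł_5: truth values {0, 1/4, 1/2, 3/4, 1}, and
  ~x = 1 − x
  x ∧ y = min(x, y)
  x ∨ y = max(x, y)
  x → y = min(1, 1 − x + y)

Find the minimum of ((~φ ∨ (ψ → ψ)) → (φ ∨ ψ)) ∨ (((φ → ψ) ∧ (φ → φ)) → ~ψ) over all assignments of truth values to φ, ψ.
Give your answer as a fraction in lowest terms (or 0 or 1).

Take φ = 0, ψ = 1/2:
~φ = ~0 = 1
ψ → ψ = 1/2 → 1/2 = 1
~φ ∨ (ψ → ψ) = 1 ∨ 1 = 1
φ ∨ ψ = 0 ∨ 1/2 = 1/2
(~φ ∨ (ψ → ψ)) → (φ ∨ ψ) = 1 → 1/2 = 1/2
φ → ψ = 0 → 1/2 = 1
φ → φ = 0 → 0 = 1
(φ → ψ) ∧ (φ → φ) = 1 ∧ 1 = 1
~ψ = ~1/2 = 1/2
((φ → ψ) ∧ (φ → φ)) → ~ψ = 1 → 1/2 = 1/2
((~φ ∨ (ψ → ψ)) → (φ ∨ ψ)) ∨ (((φ → ψ) ∧ (φ → φ)) → ~ψ) = 1/2 ∨ 1/2 = 1/2
No assignment yields a value below 1/2, so this is the minimum.

1/2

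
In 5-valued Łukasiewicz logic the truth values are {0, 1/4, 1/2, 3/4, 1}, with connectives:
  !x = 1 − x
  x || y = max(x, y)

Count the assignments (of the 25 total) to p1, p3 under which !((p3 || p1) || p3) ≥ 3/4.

value 1: 1 assignment (counts)
value 3/4: 3 assignments (counts)
value 1/2: 5 assignments
value 1/4: 7 assignments
value 0: 9 assignments
So 4 of the 25 assignments meet the threshold.

4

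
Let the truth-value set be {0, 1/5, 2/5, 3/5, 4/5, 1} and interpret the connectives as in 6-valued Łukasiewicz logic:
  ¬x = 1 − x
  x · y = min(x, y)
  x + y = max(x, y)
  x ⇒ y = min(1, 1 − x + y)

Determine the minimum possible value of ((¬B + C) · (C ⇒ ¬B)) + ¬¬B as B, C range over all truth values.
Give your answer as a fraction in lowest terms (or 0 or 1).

3/5

Take B = 2/5, C = 0:
¬B = ¬2/5 = 3/5
¬B + C = 3/5 + 0 = 3/5
¬B = ¬2/5 = 3/5
C ⇒ ¬B = 0 ⇒ 3/5 = 1
(¬B + C) · (C ⇒ ¬B) = 3/5 · 1 = 3/5
¬B = ¬2/5 = 3/5
¬¬B = ¬3/5 = 2/5
((¬B + C) · (C ⇒ ¬B)) + ¬¬B = 3/5 + 2/5 = 3/5
No assignment yields a value below 3/5, so this is the minimum.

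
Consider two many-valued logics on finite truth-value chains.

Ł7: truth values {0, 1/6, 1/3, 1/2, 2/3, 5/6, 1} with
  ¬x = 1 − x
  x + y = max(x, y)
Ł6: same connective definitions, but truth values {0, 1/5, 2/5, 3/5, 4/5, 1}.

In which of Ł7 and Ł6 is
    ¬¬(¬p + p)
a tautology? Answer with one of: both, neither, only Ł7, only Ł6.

In Ł7: at p = 1/6 the value is 5/6 — not a tautology.
In Ł6: at p = 1/5 the value is 4/5 — not a tautology.

neither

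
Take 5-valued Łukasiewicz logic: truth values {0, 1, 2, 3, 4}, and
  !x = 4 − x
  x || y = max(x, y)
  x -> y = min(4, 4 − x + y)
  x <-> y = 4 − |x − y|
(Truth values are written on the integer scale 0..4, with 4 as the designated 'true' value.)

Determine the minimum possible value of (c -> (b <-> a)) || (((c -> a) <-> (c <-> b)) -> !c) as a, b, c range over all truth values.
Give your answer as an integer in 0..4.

2

Take a = 0, b = 2, c = 4:
b <-> a = 2 <-> 0 = 2
c -> (b <-> a) = 4 -> 2 = 2
c -> a = 4 -> 0 = 0
c <-> b = 4 <-> 2 = 2
(c -> a) <-> (c <-> b) = 0 <-> 2 = 2
!c = !4 = 0
((c -> a) <-> (c <-> b)) -> !c = 2 -> 0 = 2
(c -> (b <-> a)) || (((c -> a) <-> (c <-> b)) -> !c) = 2 || 2 = 2
No assignment yields a value below 2, so this is the minimum.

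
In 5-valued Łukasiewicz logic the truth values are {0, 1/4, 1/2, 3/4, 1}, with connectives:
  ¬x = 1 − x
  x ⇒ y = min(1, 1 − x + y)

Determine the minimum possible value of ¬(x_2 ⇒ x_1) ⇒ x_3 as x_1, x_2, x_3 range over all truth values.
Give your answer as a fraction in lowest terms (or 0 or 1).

Take x_1 = 0, x_2 = 1, x_3 = 0:
x_2 ⇒ x_1 = 1 ⇒ 0 = 0
¬(x_2 ⇒ x_1) = ¬0 = 1
¬(x_2 ⇒ x_1) ⇒ x_3 = 1 ⇒ 0 = 0
No assignment yields a value below 0, so this is the minimum.

0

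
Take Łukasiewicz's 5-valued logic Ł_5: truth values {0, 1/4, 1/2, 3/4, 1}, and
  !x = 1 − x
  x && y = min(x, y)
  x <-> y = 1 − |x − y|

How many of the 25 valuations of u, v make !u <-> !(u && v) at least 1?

15

value 1: 15 assignments (counts)
value 3/4: 4 assignments
value 1/2: 3 assignments
value 1/4: 2 assignments
value 0: 1 assignment
So 15 of the 25 assignments meet the threshold.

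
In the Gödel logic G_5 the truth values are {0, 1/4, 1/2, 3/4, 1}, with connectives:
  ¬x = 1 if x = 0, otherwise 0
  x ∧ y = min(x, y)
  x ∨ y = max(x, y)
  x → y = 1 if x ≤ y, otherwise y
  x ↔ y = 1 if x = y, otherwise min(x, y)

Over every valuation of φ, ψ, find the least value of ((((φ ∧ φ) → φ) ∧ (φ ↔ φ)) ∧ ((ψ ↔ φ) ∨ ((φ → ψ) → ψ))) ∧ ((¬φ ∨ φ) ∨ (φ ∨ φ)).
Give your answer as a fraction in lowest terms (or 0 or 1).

1/4

Take φ = 0, ψ = 1/4:
φ ∧ φ = 0 ∧ 0 = 0
(φ ∧ φ) → φ = 0 → 0 = 1
φ ↔ φ = 0 ↔ 0 = 1
((φ ∧ φ) → φ) ∧ (φ ↔ φ) = 1 ∧ 1 = 1
ψ ↔ φ = 1/4 ↔ 0 = 0
φ → ψ = 0 → 1/4 = 1
(φ → ψ) → ψ = 1 → 1/4 = 1/4
(ψ ↔ φ) ∨ ((φ → ψ) → ψ) = 0 ∨ 1/4 = 1/4
(((φ ∧ φ) → φ) ∧ (φ ↔ φ)) ∧ ((ψ ↔ φ) ∨ ((φ → ψ) → ψ)) = 1 ∧ 1/4 = 1/4
¬φ = ¬0 = 1
¬φ ∨ φ = 1 ∨ 0 = 1
φ ∨ φ = 0 ∨ 0 = 0
(¬φ ∨ φ) ∨ (φ ∨ φ) = 1 ∨ 0 = 1
((((φ ∧ φ) → φ) ∧ (φ ↔ φ)) ∧ ((ψ ↔ φ) ∨ ((φ → ψ) → ψ))) ∧ ((¬φ ∨ φ) ∨ (φ ∨ φ)) = 1/4 ∧ 1 = 1/4
No assignment yields a value below 1/4, so this is the minimum.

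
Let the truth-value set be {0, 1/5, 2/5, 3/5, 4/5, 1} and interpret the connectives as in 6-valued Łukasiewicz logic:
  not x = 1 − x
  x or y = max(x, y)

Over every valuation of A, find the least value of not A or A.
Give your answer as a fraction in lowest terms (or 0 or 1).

3/5

Take A = 2/5:
not A = not 2/5 = 3/5
not A or A = 3/5 or 2/5 = 3/5
No assignment yields a value below 3/5, so this is the minimum.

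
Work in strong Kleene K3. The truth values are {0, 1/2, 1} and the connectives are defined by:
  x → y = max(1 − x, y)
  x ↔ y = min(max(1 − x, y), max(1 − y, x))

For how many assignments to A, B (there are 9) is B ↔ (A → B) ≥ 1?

4

A = 0, B = 0 ↦ 0  <
A = 0, B = 1/2 ↦ 1/2  <
A = 0, B = 1 ↦ 1  ≥
A = 1/2, B = 0 ↦ 1/2  <
A = 1/2, B = 1/2 ↦ 1/2  <
A = 1/2, B = 1 ↦ 1  ≥
A = 1, B = 0 ↦ 1  ≥
A = 1, B = 1/2 ↦ 1/2  <
A = 1, B = 1 ↦ 1  ≥
So 4 of the 9 assignments meet the threshold.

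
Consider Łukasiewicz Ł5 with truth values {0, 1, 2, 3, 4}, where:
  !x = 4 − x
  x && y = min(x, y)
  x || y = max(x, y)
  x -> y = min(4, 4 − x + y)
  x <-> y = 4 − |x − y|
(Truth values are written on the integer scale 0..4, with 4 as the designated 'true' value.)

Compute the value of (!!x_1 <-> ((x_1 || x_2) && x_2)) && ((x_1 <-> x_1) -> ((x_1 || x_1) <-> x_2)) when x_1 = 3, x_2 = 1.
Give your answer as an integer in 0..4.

2

!x_1 = !3 = 1
!!x_1 = !1 = 3
x_1 || x_2 = 3 || 1 = 3
(x_1 || x_2) && x_2 = 3 && 1 = 1
!!x_1 <-> ((x_1 || x_2) && x_2) = 3 <-> 1 = 2
x_1 <-> x_1 = 3 <-> 3 = 4
x_1 || x_1 = 3 || 3 = 3
(x_1 || x_1) <-> x_2 = 3 <-> 1 = 2
(x_1 <-> x_1) -> ((x_1 || x_1) <-> x_2) = 4 -> 2 = 2
(!!x_1 <-> ((x_1 || x_2) && x_2)) && ((x_1 <-> x_1) -> ((x_1 || x_1) <-> x_2)) = 2 && 2 = 2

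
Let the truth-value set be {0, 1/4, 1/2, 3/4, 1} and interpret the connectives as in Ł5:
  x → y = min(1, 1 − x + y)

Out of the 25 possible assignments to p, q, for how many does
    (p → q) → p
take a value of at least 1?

value 1: 9 assignments (counts)
value 3/4: 3 assignments
value 1/2: 4 assignments
value 1/4: 4 assignments
value 0: 5 assignments
So 9 of the 25 assignments meet the threshold.

9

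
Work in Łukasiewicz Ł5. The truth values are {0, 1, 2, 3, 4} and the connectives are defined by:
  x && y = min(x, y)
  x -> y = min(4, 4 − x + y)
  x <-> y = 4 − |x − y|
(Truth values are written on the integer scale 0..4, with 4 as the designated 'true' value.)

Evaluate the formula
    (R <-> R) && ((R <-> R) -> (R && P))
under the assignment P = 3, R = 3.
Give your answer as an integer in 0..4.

R <-> R = 3 <-> 3 = 4
R <-> R = 3 <-> 3 = 4
R && P = 3 && 3 = 3
(R <-> R) -> (R && P) = 4 -> 3 = 3
(R <-> R) && ((R <-> R) -> (R && P)) = 4 && 3 = 3

3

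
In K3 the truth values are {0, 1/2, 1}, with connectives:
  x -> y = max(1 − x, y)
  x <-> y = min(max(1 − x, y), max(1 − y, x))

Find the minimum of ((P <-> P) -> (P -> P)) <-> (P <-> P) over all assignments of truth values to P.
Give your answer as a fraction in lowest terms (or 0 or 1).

1/2

Take P = 1/2:
P <-> P = 1/2 <-> 1/2 = 1/2
P -> P = 1/2 -> 1/2 = 1/2
(P <-> P) -> (P -> P) = 1/2 -> 1/2 = 1/2
P <-> P = 1/2 <-> 1/2 = 1/2
((P <-> P) -> (P -> P)) <-> (P <-> P) = 1/2 <-> 1/2 = 1/2
No assignment yields a value below 1/2, so this is the minimum.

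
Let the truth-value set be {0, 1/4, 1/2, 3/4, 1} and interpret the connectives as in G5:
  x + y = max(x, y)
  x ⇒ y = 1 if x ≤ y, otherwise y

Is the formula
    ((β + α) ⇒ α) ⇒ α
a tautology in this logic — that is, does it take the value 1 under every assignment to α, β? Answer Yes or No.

No

Counterexample: take α = 0, β = 0.
β + α = 0 + 0 = 0
(β + α) ⇒ α = 0 ⇒ 0 = 1
((β + α) ⇒ α) ⇒ α = 1 ⇒ 0 = 0
This gives 0 ≠ 1.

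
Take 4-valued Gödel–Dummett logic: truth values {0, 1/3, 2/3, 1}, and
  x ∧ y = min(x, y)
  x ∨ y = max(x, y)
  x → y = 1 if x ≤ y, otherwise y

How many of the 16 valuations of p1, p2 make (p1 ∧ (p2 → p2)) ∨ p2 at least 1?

p1 = 0, p2 = 0 ↦ 0  <
p1 = 0, p2 = 1/3 ↦ 1/3  <
p1 = 0, p2 = 2/3 ↦ 2/3  <
p1 = 0, p2 = 1 ↦ 1  ≥
p1 = 1/3, p2 = 0 ↦ 1/3  <
p1 = 1/3, p2 = 1/3 ↦ 1/3  <
p1 = 1/3, p2 = 2/3 ↦ 2/3  <
p1 = 1/3, p2 = 1 ↦ 1  ≥
p1 = 2/3, p2 = 0 ↦ 2/3  <
p1 = 2/3, p2 = 1/3 ↦ 2/3  <
p1 = 2/3, p2 = 2/3 ↦ 2/3  <
p1 = 2/3, p2 = 1 ↦ 1  ≥
p1 = 1, p2 = 0 ↦ 1  ≥
p1 = 1, p2 = 1/3 ↦ 1  ≥
p1 = 1, p2 = 2/3 ↦ 1  ≥
p1 = 1, p2 = 1 ↦ 1  ≥
So 7 of the 16 assignments meet the threshold.

7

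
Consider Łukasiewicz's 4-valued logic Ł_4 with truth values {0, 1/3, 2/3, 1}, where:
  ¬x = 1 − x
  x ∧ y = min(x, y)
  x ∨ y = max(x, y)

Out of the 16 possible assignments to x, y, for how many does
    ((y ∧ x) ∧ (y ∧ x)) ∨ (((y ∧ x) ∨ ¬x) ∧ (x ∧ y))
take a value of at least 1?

x = 0, y = 0 ↦ 0  <
x = 0, y = 1/3 ↦ 0  <
x = 0, y = 2/3 ↦ 0  <
x = 0, y = 1 ↦ 0  <
x = 1/3, y = 0 ↦ 0  <
x = 1/3, y = 1/3 ↦ 1/3  <
x = 1/3, y = 2/3 ↦ 1/3  <
x = 1/3, y = 1 ↦ 1/3  <
x = 2/3, y = 0 ↦ 0  <
x = 2/3, y = 1/3 ↦ 1/3  <
x = 2/3, y = 2/3 ↦ 2/3  <
x = 2/3, y = 1 ↦ 2/3  <
x = 1, y = 0 ↦ 0  <
x = 1, y = 1/3 ↦ 1/3  <
x = 1, y = 2/3 ↦ 2/3  <
x = 1, y = 1 ↦ 1  ≥
So 1 of the 16 assignments meets the threshold.

1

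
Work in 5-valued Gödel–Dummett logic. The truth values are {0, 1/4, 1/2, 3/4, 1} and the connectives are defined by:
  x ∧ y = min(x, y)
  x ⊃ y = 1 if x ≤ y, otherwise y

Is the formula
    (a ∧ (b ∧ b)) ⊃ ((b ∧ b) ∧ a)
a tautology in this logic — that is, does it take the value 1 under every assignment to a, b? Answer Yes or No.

At a = 1/4, b = 0, for instance:
b ∧ b = 0 ∧ 0 = 0
a ∧ (b ∧ b) = 1/4 ∧ 0 = 0
(b ∧ b) ∧ a = 0 ∧ 1/4 = 0
(a ∧ (b ∧ b)) ⊃ ((b ∧ b) ∧ a) = 0 ⊃ 0 = 1
and checking the remaining 24 assignments likewise gives ≥ 1 in every case.

Yes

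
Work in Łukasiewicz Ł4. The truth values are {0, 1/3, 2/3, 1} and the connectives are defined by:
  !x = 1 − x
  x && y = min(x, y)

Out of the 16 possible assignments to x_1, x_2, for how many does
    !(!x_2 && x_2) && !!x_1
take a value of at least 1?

x_1 = 0, x_2 = 0 ↦ 0  <
x_1 = 0, x_2 = 1/3 ↦ 0  <
x_1 = 0, x_2 = 2/3 ↦ 0  <
x_1 = 0, x_2 = 1 ↦ 0  <
x_1 = 1/3, x_2 = 0 ↦ 1/3  <
x_1 = 1/3, x_2 = 1/3 ↦ 1/3  <
x_1 = 1/3, x_2 = 2/3 ↦ 1/3  <
x_1 = 1/3, x_2 = 1 ↦ 1/3  <
x_1 = 2/3, x_2 = 0 ↦ 2/3  <
x_1 = 2/3, x_2 = 1/3 ↦ 2/3  <
x_1 = 2/3, x_2 = 2/3 ↦ 2/3  <
x_1 = 2/3, x_2 = 1 ↦ 2/3  <
x_1 = 1, x_2 = 0 ↦ 1  ≥
x_1 = 1, x_2 = 1/3 ↦ 2/3  <
x_1 = 1, x_2 = 2/3 ↦ 2/3  <
x_1 = 1, x_2 = 1 ↦ 1  ≥
So 2 of the 16 assignments meet the threshold.

2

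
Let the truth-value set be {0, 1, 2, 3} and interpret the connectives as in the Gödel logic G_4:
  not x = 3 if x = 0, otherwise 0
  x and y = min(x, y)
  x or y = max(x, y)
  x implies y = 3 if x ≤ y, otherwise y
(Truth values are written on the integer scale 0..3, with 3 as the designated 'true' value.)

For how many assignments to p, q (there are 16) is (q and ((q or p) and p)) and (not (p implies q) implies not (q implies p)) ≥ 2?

p = 0, q = 0 ↦ 0  <
p = 0, q = 1 ↦ 0  <
p = 0, q = 2 ↦ 0  <
p = 0, q = 3 ↦ 0  <
p = 1, q = 0 ↦ 0  <
p = 1, q = 1 ↦ 1  <
p = 1, q = 2 ↦ 1  <
p = 1, q = 3 ↦ 1  <
p = 2, q = 0 ↦ 0  <
p = 2, q = 1 ↦ 1  <
p = 2, q = 2 ↦ 2  ≥
p = 2, q = 3 ↦ 2  ≥
p = 3, q = 0 ↦ 0  <
p = 3, q = 1 ↦ 1  <
p = 3, q = 2 ↦ 2  ≥
p = 3, q = 3 ↦ 3  ≥
So 4 of the 16 assignments meet the threshold.

4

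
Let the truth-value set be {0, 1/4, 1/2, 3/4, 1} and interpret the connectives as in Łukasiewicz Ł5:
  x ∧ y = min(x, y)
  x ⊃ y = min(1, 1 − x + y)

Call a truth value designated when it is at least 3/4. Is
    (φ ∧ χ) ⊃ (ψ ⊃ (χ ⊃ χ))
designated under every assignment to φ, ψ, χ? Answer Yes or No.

Yes

At φ = 1, ψ = 1/4, χ = 0, for instance:
φ ∧ χ = 1 ∧ 0 = 0
χ ⊃ χ = 0 ⊃ 0 = 1
ψ ⊃ (χ ⊃ χ) = 1/4 ⊃ 1 = 1
(φ ∧ χ) ⊃ (ψ ⊃ (χ ⊃ χ)) = 0 ⊃ 1 = 1
and checking the remaining 124 assignments likewise gives ≥ 3/4 in every case.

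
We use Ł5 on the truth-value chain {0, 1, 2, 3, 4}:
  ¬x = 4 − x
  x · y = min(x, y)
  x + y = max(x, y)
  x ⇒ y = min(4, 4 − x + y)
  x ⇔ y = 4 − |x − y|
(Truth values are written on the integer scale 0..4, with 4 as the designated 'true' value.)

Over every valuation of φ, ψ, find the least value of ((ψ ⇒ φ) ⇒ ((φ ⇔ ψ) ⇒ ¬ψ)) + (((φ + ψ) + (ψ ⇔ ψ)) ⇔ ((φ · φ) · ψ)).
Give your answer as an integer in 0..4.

2

Take φ = 2, ψ = 2:
ψ ⇒ φ = 2 ⇒ 2 = 4
φ ⇔ ψ = 2 ⇔ 2 = 4
¬ψ = ¬2 = 2
(φ ⇔ ψ) ⇒ ¬ψ = 4 ⇒ 2 = 2
(ψ ⇒ φ) ⇒ ((φ ⇔ ψ) ⇒ ¬ψ) = 4 ⇒ 2 = 2
φ + ψ = 2 + 2 = 2
ψ ⇔ ψ = 2 ⇔ 2 = 4
(φ + ψ) + (ψ ⇔ ψ) = 2 + 4 = 4
φ · φ = 2 · 2 = 2
(φ · φ) · ψ = 2 · 2 = 2
((φ + ψ) + (ψ ⇔ ψ)) ⇔ ((φ · φ) · ψ) = 4 ⇔ 2 = 2
((ψ ⇒ φ) ⇒ ((φ ⇔ ψ) ⇒ ¬ψ)) + (((φ + ψ) + (ψ ⇔ ψ)) ⇔ ((φ · φ) · ψ)) = 2 + 2 = 2
No assignment yields a value below 2, so this is the minimum.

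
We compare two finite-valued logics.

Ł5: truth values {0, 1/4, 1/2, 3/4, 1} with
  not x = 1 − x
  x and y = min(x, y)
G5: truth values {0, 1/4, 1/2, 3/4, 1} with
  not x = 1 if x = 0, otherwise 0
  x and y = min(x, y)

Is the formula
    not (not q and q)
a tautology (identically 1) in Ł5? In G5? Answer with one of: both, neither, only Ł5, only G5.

only G5

In Ł5: at q = 1/4 the value is 3/4 — not a tautology.
In G5: every assignment gives 1 — tautology.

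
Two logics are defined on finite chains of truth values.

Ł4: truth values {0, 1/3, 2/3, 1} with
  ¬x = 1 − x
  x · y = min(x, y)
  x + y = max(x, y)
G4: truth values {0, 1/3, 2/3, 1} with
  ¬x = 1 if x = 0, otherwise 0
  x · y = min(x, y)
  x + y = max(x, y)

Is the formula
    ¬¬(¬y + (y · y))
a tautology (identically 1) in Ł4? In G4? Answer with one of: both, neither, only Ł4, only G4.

In Ł4: at y = 1/3 the value is 2/3 — not a tautology.
In G4: every assignment gives 1 — tautology.

only G4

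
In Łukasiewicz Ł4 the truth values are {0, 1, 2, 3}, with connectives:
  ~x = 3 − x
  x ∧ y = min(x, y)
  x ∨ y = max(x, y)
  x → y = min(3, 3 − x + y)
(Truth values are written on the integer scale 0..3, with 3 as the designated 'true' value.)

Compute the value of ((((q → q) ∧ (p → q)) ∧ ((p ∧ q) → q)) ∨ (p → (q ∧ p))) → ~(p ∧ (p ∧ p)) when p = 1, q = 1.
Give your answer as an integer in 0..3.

2

q → q = 1 → 1 = 3
p → q = 1 → 1 = 3
(q → q) ∧ (p → q) = 3 ∧ 3 = 3
p ∧ q = 1 ∧ 1 = 1
(p ∧ q) → q = 1 → 1 = 3
((q → q) ∧ (p → q)) ∧ ((p ∧ q) → q) = 3 ∧ 3 = 3
q ∧ p = 1 ∧ 1 = 1
p → (q ∧ p) = 1 → 1 = 3
(((q → q) ∧ (p → q)) ∧ ((p ∧ q) → q)) ∨ (p → (q ∧ p)) = 3 ∨ 3 = 3
p ∧ p = 1 ∧ 1 = 1
p ∧ (p ∧ p) = 1 ∧ 1 = 1
~(p ∧ (p ∧ p)) = ~1 = 2
((((q → q) ∧ (p → q)) ∧ ((p ∧ q) → q)) ∨ (p → (q ∧ p))) → ~(p ∧ (p ∧ p)) = 3 → 2 = 2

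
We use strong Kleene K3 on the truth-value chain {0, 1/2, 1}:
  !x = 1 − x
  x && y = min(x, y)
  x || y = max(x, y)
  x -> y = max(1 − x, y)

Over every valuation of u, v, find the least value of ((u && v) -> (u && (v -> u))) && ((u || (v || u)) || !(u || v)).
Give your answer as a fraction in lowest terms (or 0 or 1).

1/2

Take u = 0, v = 1/2:
u && v = 0 && 1/2 = 0
v -> u = 1/2 -> 0 = 1/2
u && (v -> u) = 0 && 1/2 = 0
(u && v) -> (u && (v -> u)) = 0 -> 0 = 1
v || u = 1/2 || 0 = 1/2
u || (v || u) = 0 || 1/2 = 1/2
u || v = 0 || 1/2 = 1/2
!(u || v) = !1/2 = 1/2
(u || (v || u)) || !(u || v) = 1/2 || 1/2 = 1/2
((u && v) -> (u && (v -> u))) && ((u || (v || u)) || !(u || v)) = 1 && 1/2 = 1/2
No assignment yields a value below 1/2, so this is the minimum.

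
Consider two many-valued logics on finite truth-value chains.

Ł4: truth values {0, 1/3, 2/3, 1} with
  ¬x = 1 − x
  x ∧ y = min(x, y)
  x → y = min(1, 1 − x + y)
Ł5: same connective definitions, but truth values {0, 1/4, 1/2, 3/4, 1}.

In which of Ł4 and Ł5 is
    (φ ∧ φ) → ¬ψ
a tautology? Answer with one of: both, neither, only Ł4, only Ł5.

In Ł4: at φ = 1/3, ψ = 1 the value is 2/3 — not a tautology.
In Ł5: at φ = 1/4, ψ = 1 the value is 3/4 — not a tautology.

neither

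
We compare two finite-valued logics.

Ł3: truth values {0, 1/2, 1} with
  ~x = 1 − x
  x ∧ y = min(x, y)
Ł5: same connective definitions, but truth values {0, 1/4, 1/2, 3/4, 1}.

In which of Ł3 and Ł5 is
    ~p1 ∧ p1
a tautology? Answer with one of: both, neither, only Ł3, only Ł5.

neither

In Ł3: at p1 = 0 the value is 0 — not a tautology.
In Ł5: at p1 = 0 the value is 0 — not a tautology.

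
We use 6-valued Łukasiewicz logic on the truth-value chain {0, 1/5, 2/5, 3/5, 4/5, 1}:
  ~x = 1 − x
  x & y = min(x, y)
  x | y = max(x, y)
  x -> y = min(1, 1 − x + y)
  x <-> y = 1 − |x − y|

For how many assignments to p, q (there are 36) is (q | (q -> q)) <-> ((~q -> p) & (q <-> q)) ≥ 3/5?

30

value 1: 21 assignments (counts)
value 4/5: 5 assignments (counts)
value 3/5: 4 assignments (counts)
value 2/5: 3 assignments
value 1/5: 2 assignments
value 0: 1 assignment
So 30 of the 36 assignments meet the threshold.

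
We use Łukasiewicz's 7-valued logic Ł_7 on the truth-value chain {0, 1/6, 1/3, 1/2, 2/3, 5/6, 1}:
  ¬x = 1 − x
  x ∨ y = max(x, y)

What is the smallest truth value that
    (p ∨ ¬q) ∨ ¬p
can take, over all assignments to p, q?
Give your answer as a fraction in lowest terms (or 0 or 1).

1/2

Take p = 1/2, q = 1/2:
¬q = ¬1/2 = 1/2
p ∨ ¬q = 1/2 ∨ 1/2 = 1/2
¬p = ¬1/2 = 1/2
(p ∨ ¬q) ∨ ¬p = 1/2 ∨ 1/2 = 1/2
No assignment yields a value below 1/2, so this is the minimum.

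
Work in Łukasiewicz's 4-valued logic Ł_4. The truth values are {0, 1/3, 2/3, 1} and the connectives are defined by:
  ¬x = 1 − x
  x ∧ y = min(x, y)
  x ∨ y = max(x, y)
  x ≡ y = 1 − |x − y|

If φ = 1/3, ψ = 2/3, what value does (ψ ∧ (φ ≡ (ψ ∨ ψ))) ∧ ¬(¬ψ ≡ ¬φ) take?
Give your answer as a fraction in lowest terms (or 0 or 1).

ψ ∨ ψ = 2/3 ∨ 2/3 = 2/3
φ ≡ (ψ ∨ ψ) = 1/3 ≡ 2/3 = 2/3
ψ ∧ (φ ≡ (ψ ∨ ψ)) = 2/3 ∧ 2/3 = 2/3
¬ψ = ¬2/3 = 1/3
¬φ = ¬1/3 = 2/3
¬ψ ≡ ¬φ = 1/3 ≡ 2/3 = 2/3
¬(¬ψ ≡ ¬φ) = ¬2/3 = 1/3
(ψ ∧ (φ ≡ (ψ ∨ ψ))) ∧ ¬(¬ψ ≡ ¬φ) = 2/3 ∧ 1/3 = 1/3

1/3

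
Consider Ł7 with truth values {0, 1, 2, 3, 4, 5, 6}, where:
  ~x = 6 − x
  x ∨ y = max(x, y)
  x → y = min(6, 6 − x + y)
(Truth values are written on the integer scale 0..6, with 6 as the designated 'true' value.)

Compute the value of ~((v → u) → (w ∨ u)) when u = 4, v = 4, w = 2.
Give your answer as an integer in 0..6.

2

v → u = 4 → 4 = 6
w ∨ u = 2 ∨ 4 = 4
(v → u) → (w ∨ u) = 6 → 4 = 4
~((v → u) → (w ∨ u)) = ~4 = 2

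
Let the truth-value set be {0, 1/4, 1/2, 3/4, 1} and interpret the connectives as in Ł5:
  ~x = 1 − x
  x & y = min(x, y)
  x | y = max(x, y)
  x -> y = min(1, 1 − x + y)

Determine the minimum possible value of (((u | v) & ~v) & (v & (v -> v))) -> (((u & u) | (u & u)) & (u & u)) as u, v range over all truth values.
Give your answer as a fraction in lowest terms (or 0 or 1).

Take u = 0, v = 1/2:
u | v = 0 | 1/2 = 1/2
~v = ~1/2 = 1/2
(u | v) & ~v = 1/2 & 1/2 = 1/2
v -> v = 1/2 -> 1/2 = 1
v & (v -> v) = 1/2 & 1 = 1/2
((u | v) & ~v) & (v & (v -> v)) = 1/2 & 1/2 = 1/2
u & u = 0 & 0 = 0
u & u = 0 & 0 = 0
(u & u) | (u & u) = 0 | 0 = 0
u & u = 0 & 0 = 0
((u & u) | (u & u)) & (u & u) = 0 & 0 = 0
(((u | v) & ~v) & (v & (v -> v))) -> (((u & u) | (u & u)) & (u & u)) = 1/2 -> 0 = 1/2
No assignment yields a value below 1/2, so this is the minimum.

1/2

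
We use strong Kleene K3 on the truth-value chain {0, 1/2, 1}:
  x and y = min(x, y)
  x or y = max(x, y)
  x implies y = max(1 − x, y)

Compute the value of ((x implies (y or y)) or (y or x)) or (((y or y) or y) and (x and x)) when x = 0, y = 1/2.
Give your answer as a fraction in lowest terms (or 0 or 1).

y or y = 1/2 or 1/2 = 1/2
x implies (y or y) = 0 implies 1/2 = 1
y or x = 1/2 or 0 = 1/2
(x implies (y or y)) or (y or x) = 1 or 1/2 = 1
y or y = 1/2 or 1/2 = 1/2
(y or y) or y = 1/2 or 1/2 = 1/2
x and x = 0 and 0 = 0
((y or y) or y) and (x and x) = 1/2 and 0 = 0
((x implies (y or y)) or (y or x)) or (((y or y) or y) and (x and x)) = 1 or 0 = 1

1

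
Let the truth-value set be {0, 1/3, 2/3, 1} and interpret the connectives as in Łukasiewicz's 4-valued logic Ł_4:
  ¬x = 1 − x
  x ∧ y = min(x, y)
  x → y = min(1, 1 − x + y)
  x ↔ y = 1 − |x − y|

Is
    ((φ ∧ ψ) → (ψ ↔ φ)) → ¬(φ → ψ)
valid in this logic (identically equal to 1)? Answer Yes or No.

No

Counterexample: take φ = 0, ψ = 0.
φ ∧ ψ = 0 ∧ 0 = 0
ψ ↔ φ = 0 ↔ 0 = 1
(φ ∧ ψ) → (ψ ↔ φ) = 0 → 1 = 1
φ → ψ = 0 → 0 = 1
¬(φ → ψ) = ¬1 = 0
((φ ∧ ψ) → (ψ ↔ φ)) → ¬(φ → ψ) = 1 → 0 = 0
This gives 0 ≠ 1.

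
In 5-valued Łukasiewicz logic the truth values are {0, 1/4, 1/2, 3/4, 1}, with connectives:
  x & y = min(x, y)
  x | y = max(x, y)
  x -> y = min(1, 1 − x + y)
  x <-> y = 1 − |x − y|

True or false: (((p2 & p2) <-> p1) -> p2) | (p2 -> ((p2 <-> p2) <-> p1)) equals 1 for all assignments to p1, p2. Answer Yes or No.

Counterexample: take p1 = 0, p2 = 1/4.
p2 & p2 = 1/4 & 1/4 = 1/4
(p2 & p2) <-> p1 = 1/4 <-> 0 = 3/4
((p2 & p2) <-> p1) -> p2 = 3/4 -> 1/4 = 1/2
p2 <-> p2 = 1/4 <-> 1/4 = 1
(p2 <-> p2) <-> p1 = 1 <-> 0 = 0
p2 -> ((p2 <-> p2) <-> p1) = 1/4 -> 0 = 3/4
(((p2 & p2) <-> p1) -> p2) | (p2 -> ((p2 <-> p2) <-> p1)) = 1/2 | 3/4 = 3/4
This gives 3/4 ≠ 1.

No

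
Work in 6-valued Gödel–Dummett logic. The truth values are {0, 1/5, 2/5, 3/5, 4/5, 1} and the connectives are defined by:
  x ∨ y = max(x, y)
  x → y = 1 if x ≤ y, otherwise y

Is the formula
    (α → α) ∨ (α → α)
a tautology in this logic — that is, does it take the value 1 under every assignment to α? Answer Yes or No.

α = 0 ↦ 1
α = 1/5 ↦ 1
α = 2/5 ↦ 1
α = 3/5 ↦ 1
α = 4/5 ↦ 1
α = 1 ↦ 1
Every assignment gives a value ≥ 1.

Yes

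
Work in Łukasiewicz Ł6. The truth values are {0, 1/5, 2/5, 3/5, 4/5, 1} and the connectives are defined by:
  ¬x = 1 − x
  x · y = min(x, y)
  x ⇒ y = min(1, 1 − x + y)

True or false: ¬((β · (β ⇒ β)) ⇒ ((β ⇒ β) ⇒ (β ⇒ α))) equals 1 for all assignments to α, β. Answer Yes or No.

Counterexample: take α = 0, β = 0.
β ⇒ β = 0 ⇒ 0 = 1
β · (β ⇒ β) = 0 · 1 = 0
β ⇒ β = 0 ⇒ 0 = 1
β ⇒ α = 0 ⇒ 0 = 1
(β ⇒ β) ⇒ (β ⇒ α) = 1 ⇒ 1 = 1
(β · (β ⇒ β)) ⇒ ((β ⇒ β) ⇒ (β ⇒ α)) = 0 ⇒ 1 = 1
¬((β · (β ⇒ β)) ⇒ ((β ⇒ β) ⇒ (β ⇒ α))) = ¬1 = 0
This gives 0 ≠ 1.

No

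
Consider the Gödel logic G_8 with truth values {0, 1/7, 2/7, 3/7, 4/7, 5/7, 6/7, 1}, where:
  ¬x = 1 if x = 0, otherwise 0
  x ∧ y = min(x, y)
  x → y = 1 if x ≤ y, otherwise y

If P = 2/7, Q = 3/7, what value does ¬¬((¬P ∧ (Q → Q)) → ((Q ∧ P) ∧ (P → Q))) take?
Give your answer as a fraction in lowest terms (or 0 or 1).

¬P = ¬2/7 = 0
Q → Q = 3/7 → 3/7 = 1
¬P ∧ (Q → Q) = 0 ∧ 1 = 0
Q ∧ P = 3/7 ∧ 2/7 = 2/7
P → Q = 2/7 → 3/7 = 1
(Q ∧ P) ∧ (P → Q) = 2/7 ∧ 1 = 2/7
(¬P ∧ (Q → Q)) → ((Q ∧ P) ∧ (P → Q)) = 0 → 2/7 = 1
¬((¬P ∧ (Q → Q)) → ((Q ∧ P) ∧ (P → Q))) = ¬1 = 0
¬¬((¬P ∧ (Q → Q)) → ((Q ∧ P) ∧ (P → Q))) = ¬0 = 1

1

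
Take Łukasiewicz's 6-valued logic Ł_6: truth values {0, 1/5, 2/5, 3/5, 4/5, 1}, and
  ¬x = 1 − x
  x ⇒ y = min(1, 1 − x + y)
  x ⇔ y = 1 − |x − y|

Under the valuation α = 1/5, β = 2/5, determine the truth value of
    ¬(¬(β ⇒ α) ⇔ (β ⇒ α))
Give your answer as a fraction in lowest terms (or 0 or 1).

3/5

β ⇒ α = 2/5 ⇒ 1/5 = 4/5
¬(β ⇒ α) = ¬4/5 = 1/5
β ⇒ α = 2/5 ⇒ 1/5 = 4/5
¬(β ⇒ α) ⇔ (β ⇒ α) = 1/5 ⇔ 4/5 = 2/5
¬(¬(β ⇒ α) ⇔ (β ⇒ α)) = ¬2/5 = 3/5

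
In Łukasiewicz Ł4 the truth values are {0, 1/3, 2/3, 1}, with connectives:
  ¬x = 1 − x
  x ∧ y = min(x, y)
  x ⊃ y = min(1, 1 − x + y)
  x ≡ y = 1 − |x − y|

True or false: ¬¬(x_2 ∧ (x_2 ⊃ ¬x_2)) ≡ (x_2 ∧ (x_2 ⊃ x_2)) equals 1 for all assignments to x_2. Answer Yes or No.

No

Counterexample: take x_2 = 1.
¬x_2 = ¬1 = 0
x_2 ⊃ ¬x_2 = 1 ⊃ 0 = 0
x_2 ∧ (x_2 ⊃ ¬x_2) = 1 ∧ 0 = 0
¬(x_2 ∧ (x_2 ⊃ ¬x_2)) = ¬0 = 1
¬¬(x_2 ∧ (x_2 ⊃ ¬x_2)) = ¬1 = 0
x_2 ⊃ x_2 = 1 ⊃ 1 = 1
x_2 ∧ (x_2 ⊃ x_2) = 1 ∧ 1 = 1
¬¬(x_2 ∧ (x_2 ⊃ ¬x_2)) ≡ (x_2 ∧ (x_2 ⊃ x_2)) = 0 ≡ 1 = 0
This gives 0 ≠ 1.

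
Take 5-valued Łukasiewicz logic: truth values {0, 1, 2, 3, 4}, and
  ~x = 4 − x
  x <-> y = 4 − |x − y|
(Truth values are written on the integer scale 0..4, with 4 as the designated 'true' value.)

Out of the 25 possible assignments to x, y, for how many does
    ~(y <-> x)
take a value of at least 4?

value 4: 2 assignments (counts)
value 3: 4 assignments
value 2: 6 assignments
value 1: 8 assignments
value 0: 5 assignments
So 2 of the 25 assignments meet the threshold.

2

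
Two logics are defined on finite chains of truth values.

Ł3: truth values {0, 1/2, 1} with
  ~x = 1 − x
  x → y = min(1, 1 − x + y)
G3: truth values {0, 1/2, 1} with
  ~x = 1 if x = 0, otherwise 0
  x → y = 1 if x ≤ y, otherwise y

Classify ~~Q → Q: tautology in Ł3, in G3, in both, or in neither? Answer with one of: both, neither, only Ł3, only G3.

only Ł3

In Ł3: every assignment gives 1 — tautology.
In G3: at Q = 1/2 the value is 1/2 — not a tautology.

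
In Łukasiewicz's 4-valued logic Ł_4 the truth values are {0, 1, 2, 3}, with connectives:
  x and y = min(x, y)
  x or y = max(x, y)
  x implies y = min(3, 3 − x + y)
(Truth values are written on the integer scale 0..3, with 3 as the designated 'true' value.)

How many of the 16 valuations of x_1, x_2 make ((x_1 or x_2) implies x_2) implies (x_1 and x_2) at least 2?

x_1 = 0, x_2 = 0 ↦ 0  <
x_1 = 0, x_2 = 1 ↦ 0  <
x_1 = 0, x_2 = 2 ↦ 0  <
x_1 = 0, x_2 = 3 ↦ 0  <
x_1 = 1, x_2 = 0 ↦ 1  <
x_1 = 1, x_2 = 1 ↦ 1  <
x_1 = 1, x_2 = 2 ↦ 1  <
x_1 = 1, x_2 = 3 ↦ 1  <
x_1 = 2, x_2 = 0 ↦ 2  ≥
x_1 = 2, x_2 = 1 ↦ 2  ≥
x_1 = 2, x_2 = 2 ↦ 2  ≥
x_1 = 2, x_2 = 3 ↦ 2  ≥
x_1 = 3, x_2 = 0 ↦ 3  ≥
x_1 = 3, x_2 = 1 ↦ 3  ≥
x_1 = 3, x_2 = 2 ↦ 3  ≥
x_1 = 3, x_2 = 3 ↦ 3  ≥
So 8 of the 16 assignments meet the threshold.

8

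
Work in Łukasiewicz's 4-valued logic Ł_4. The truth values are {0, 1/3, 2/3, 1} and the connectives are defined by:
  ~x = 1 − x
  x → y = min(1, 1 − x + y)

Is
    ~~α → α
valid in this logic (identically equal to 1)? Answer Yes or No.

α = 0 ↦ 1
α = 1/3 ↦ 1
α = 2/3 ↦ 1
α = 1 ↦ 1
Every assignment gives a value ≥ 1.

Yes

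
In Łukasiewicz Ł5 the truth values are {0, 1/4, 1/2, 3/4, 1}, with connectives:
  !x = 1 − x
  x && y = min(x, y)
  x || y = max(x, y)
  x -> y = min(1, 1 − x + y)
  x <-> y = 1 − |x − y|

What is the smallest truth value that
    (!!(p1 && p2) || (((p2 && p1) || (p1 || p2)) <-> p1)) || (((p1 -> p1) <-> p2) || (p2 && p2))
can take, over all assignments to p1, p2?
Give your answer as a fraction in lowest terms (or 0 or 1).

1/2

Take p1 = 0, p2 = 1/2:
p1 && p2 = 0 && 1/2 = 0
!(p1 && p2) = !0 = 1
!!(p1 && p2) = !1 = 0
p2 && p1 = 1/2 && 0 = 0
p1 || p2 = 0 || 1/2 = 1/2
(p2 && p1) || (p1 || p2) = 0 || 1/2 = 1/2
((p2 && p1) || (p1 || p2)) <-> p1 = 1/2 <-> 0 = 1/2
!!(p1 && p2) || (((p2 && p1) || (p1 || p2)) <-> p1) = 0 || 1/2 = 1/2
p1 -> p1 = 0 -> 0 = 1
(p1 -> p1) <-> p2 = 1 <-> 1/2 = 1/2
p2 && p2 = 1/2 && 1/2 = 1/2
((p1 -> p1) <-> p2) || (p2 && p2) = 1/2 || 1/2 = 1/2
(!!(p1 && p2) || (((p2 && p1) || (p1 || p2)) <-> p1)) || (((p1 -> p1) <-> p2) || (p2 && p2)) = 1/2 || 1/2 = 1/2
No assignment yields a value below 1/2, so this is the minimum.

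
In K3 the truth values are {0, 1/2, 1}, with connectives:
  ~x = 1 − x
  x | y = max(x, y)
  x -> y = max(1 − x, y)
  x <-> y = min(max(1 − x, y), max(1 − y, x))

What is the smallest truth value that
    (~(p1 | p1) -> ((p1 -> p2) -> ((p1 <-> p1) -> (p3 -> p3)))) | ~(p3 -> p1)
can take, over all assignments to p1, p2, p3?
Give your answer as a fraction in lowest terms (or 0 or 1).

Take p1 = 0, p2 = 0, p3 = 1/2:
p1 | p1 = 0 | 0 = 0
~(p1 | p1) = ~0 = 1
p1 -> p2 = 0 -> 0 = 1
p1 <-> p1 = 0 <-> 0 = 1
p3 -> p3 = 1/2 -> 1/2 = 1/2
(p1 <-> p1) -> (p3 -> p3) = 1 -> 1/2 = 1/2
(p1 -> p2) -> ((p1 <-> p1) -> (p3 -> p3)) = 1 -> 1/2 = 1/2
~(p1 | p1) -> ((p1 -> p2) -> ((p1 <-> p1) -> (p3 -> p3))) = 1 -> 1/2 = 1/2
p3 -> p1 = 1/2 -> 0 = 1/2
~(p3 -> p1) = ~1/2 = 1/2
(~(p1 | p1) -> ((p1 -> p2) -> ((p1 <-> p1) -> (p3 -> p3)))) | ~(p3 -> p1) = 1/2 | 1/2 = 1/2
No assignment yields a value below 1/2, so this is the minimum.

1/2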